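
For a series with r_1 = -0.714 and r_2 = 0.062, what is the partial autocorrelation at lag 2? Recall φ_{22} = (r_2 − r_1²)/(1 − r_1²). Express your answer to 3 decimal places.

φ_{22} = (r_2 − r_1²) / (1 − r_1²)
r_1² = (-0.714)² = 0.509796
Numerator = 0.062 − 0.5098 = -0.4478; denominator = 1 − 0.5098 = 0.4902
φ_{22} = -0.4478 / 0.4902 = -0.913

-0.913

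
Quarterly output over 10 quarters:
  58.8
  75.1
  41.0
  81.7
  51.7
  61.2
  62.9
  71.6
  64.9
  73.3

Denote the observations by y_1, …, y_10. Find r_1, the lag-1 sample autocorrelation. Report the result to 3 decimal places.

Mean ȳ = (58.8 + 75.1 + 41.0 + 81.7 + 51.7 + 61.2 + 62.9 + 71.6 + 64.9 + 73.3)/10 = 64.2200
Numerator Σ_{t=1}^{9}(y_t−ȳ)(y_{t+1}−ȳ) = -893.0904
Denominator Σ(y_t−ȳ)² = 1297.4560
r_1 = -893.0904 / 1297.4560 = -0.688

-0.688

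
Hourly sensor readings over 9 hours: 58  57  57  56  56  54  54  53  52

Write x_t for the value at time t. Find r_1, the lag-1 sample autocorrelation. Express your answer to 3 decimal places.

Mean x̄ = (58 + 57 + 57 + 56 + 56 + 54 + 54 + 53 + 52)/9 = 55.2222
Numerator Σ_{t=1}^{8}(x_t−x̄)(x_{t+1}−x̄) = 20.5062
Denominator Σ(x_t−x̄)² = 33.5556
r_1 = 20.5062 / 33.5556 = 0.611

0.611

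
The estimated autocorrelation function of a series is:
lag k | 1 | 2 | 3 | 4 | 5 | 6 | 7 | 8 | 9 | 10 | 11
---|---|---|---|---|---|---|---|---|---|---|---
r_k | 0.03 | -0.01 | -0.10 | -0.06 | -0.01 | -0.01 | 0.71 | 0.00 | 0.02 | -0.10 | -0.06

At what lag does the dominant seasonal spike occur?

7

The largest autocorrelation is r_7 = 0.71; the remaining lags stay at or below 0.03.
The dominant spike at lag 7 indicates a seasonal period of 7.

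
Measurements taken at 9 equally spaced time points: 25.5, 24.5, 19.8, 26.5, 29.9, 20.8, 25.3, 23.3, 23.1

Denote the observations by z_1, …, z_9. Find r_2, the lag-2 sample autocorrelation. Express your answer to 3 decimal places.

Mean z̄ = (25.5 + 24.5 + 19.8 + 26.5 + 29.9 + 20.8 + 25.3 + 23.3 + 23.1)/9 = 24.3000
Numerator Σ_{t=1}^{7}(z_t−z̄)(z_{t+2}−z̄) = -29.9600
Denominator Σ(z_t−z̄)² = 73.6200
r_2 = -29.9600 / 73.6200 = -0.407

-0.407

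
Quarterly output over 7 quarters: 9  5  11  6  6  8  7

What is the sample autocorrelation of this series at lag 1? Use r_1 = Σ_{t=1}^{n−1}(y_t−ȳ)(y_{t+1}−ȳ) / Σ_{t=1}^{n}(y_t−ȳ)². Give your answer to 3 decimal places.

-0.646

Mean ȳ = (9 + 5 + 11 + 6 + 6 + 8 + 7)/7 = 7.4286
Deviations from mean: 1.5714, -2.4286, 3.5714, -1.4286, -1.4286, 0.5714, -0.4286
Numerator Σ_{t=1}^{6}(y_t−ȳ)(y_{t+1}−ȳ) = -16.6122
Denominator Σ(y_t−ȳ)² = 25.7143
r_1 = -16.6122 / 25.7143 = -0.646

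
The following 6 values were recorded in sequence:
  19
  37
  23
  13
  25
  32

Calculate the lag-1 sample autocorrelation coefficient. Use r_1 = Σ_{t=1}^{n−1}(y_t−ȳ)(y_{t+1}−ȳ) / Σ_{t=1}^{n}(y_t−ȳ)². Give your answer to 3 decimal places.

-0.192

Mean ȳ = (19 + 37 + 23 + 13 + 25 + 32)/6 = 24.8333
Deviations from mean: -5.8333, 12.1667, -1.8333, -11.8333, 0.1667, 7.1667
Numerator Σ_{t=1}^{5}(y_t−ȳ)(y_{t+1}−ȳ) = -72.3611
Denominator Σ(y_t−ȳ)² = 376.8333
r_1 = -72.3611 / 376.8333 = -0.192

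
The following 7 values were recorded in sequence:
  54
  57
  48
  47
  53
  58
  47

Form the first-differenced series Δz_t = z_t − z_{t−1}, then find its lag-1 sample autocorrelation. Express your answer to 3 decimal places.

First differences Δz: 3, -9, -1, 6, 5, -11
Mean of differences = -1.1667
Numerator Σ(Δz_t−Δz̄)(Δz_{t+1}−Δz̄) = -49.1944
Denominator Σ(Δz_t−Δz̄)² = 264.8333
r_1(Δz) = -49.1944 / 264.8333 = -0.186

-0.186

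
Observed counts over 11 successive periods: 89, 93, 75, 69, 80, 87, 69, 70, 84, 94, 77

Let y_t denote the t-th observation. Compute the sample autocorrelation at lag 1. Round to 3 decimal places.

Mean ȳ = (89 + 93 + 75 + 69 + 80 + 87 + 69 + 70 + 84 + 94 + 77)/11 = 80.6364
Numerator Σ_{t=1}^{10}(y_t−ȳ)(y_{t+1}−ȳ) = 112.9587
Denominator Σ(y_t−ȳ)² = 882.5455
r_1 = 112.9587 / 882.5455 = 0.128

0.128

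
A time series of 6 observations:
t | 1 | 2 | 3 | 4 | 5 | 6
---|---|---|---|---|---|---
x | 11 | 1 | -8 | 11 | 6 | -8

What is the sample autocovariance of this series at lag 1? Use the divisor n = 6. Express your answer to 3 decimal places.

Mean x̄ = (11 + 1 − 8 + 11 + 6 − 8)/6 = 2.1667
Deviations: 8.8333, -1.1667, -10.1667, 8.8333, 3.8333, -10.1667
Σ_{t=1}^{5}(x_t−x̄)(x_{t+1}−x̄) = -93.3611
γ_1 = -93.3611 / 6 = -15.560

-15.560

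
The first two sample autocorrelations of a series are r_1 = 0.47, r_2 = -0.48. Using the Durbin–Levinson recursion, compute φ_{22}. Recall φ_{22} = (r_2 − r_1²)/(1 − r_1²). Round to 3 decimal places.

φ_{22} = (r_2 − r_1²) / (1 − r_1²)
r_1² = (0.47)² = 0.2209
Numerator = -0.48 − 0.2209 = -0.7009; denominator = 1 − 0.2209 = 0.7791
φ_{22} = -0.7009 / 0.7791 = -0.900

-0.900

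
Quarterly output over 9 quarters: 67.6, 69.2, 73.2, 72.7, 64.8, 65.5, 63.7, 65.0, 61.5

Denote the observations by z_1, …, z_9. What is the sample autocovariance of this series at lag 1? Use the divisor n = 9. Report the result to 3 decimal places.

Mean z̄ = (67.6 + 69.2 + 73.2 + 72.7 + 64.8 + 65.5 + 63.7 + 65.0 + 61.5)/9 = 67.0222
Σ_{t=1}^{8}(z_t−z̄)(z_{t+1}−z̄) = 63.4962
γ_1 = 63.4962 / 9 = 7.055

7.055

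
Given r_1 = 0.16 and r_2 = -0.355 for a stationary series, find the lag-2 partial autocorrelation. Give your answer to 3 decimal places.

φ_{22} = (r_2 − r_1²) / (1 − r_1²)
r_1² = (0.16)² = 0.0256
Numerator = -0.355 − 0.0256 = -0.3806; denominator = 1 − 0.0256 = 0.9744
φ_{22} = -0.3806 / 0.9744 = -0.391

-0.391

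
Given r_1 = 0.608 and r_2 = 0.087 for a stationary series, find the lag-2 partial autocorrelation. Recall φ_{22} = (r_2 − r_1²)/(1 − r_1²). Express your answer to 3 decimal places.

-0.448

φ_{22} = (r_2 − r_1²) / (1 − r_1²)
r_1² = (0.608)² = 0.369664
Numerator = 0.087 − 0.3697 = -0.2827; denominator = 1 − 0.3697 = 0.6303
φ_{22} = -0.2827 / 0.6303 = -0.448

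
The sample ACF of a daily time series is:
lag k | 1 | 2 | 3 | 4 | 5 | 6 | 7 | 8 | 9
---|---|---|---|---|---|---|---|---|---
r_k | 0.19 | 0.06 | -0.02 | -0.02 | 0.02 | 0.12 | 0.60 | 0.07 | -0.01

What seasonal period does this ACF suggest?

7

The largest autocorrelation is r_7 = 0.60; the remaining lags stay at or below 0.19.
The dominant spike at lag 7 indicates a seasonal period of 7.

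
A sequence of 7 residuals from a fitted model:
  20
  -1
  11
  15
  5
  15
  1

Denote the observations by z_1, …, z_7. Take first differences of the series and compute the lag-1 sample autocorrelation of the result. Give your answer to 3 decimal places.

First differences Δz: -21, 12, 4, -10, 10, -14
Mean of differences = -3.1667
Numerator Σ(Δz_t−Δz̄)(Δz_{t+1}−Δz̄) = -443.3611
Denominator Σ(Δz_t−Δz̄)² = 936.8333
r_1(Δz) = -443.3611 / 936.8333 = -0.473

-0.473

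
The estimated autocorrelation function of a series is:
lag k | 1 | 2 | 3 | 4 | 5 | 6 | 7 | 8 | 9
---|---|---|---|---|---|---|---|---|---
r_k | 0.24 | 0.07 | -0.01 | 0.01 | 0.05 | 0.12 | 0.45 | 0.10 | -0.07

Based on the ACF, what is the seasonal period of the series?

7

The largest autocorrelation is r_7 = 0.45; the remaining lags stay at or below 0.24. The elevated value at lag 1 (0.24), dropping to 0.07 at lag 2, reflects decaying short-term dependence rather than seasonality.
The dominant spike at lag 7 indicates a seasonal period of 7.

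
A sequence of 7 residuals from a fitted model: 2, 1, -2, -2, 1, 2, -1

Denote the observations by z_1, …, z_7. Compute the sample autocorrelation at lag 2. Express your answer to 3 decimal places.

Mean z̄ = (2 + 1 − 2 − 2 + 1 + 2 − 1)/7 = 0.1429
Σ(z_t−z̄)(z_{t+2}−z̄) = (-3.9796) + (-1.8367) + (-1.8367) + (-3.9796) + (-0.9796) = -12.6122
Denominator Σ(z_t−z̄)² = 18.8571
r_2 = -12.6122 / 18.8571 = -0.669

-0.669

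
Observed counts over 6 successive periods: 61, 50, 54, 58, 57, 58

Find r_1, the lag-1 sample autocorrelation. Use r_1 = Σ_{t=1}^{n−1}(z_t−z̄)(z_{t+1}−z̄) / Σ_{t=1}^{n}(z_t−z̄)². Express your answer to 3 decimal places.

-0.224

Mean z̄ = (61 + 50 + 54 + 58 + 57 + 58)/6 = 56.3333
Deviations from mean: 4.6667, -6.3333, -2.3333, 1.6667, 0.6667, 1.6667
Numerator Σ_{t=1}^{5}(z_t−z̄)(z_{t+1}−z̄) = -16.4444
Denominator Σ(z_t−z̄)² = 73.3333
r_1 = -16.4444 / 73.3333 = -0.224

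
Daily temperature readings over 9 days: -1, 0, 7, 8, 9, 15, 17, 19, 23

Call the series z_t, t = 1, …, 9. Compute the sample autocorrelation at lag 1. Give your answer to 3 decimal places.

Mean z̄ = (-1 + 0 + 7 + 8 + 9 + 15 + 17 + 19 + 23)/9 = 10.7778
Numerator Σ_{t=1}^{8}(z_t−z̄)(z_{t+1}−z̄) = 353.5062
Denominator Σ(z_t−z̄)² = 553.5556
r_1 = 353.5062 / 553.5556 = 0.639

0.639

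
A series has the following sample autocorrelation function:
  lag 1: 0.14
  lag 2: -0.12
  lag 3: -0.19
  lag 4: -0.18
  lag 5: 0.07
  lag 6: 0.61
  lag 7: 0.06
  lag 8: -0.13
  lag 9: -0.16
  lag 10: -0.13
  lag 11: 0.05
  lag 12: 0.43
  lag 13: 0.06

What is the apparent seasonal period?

The largest autocorrelation is r_6 = 0.61, with a weaker echo at lag 12 (0.43); the remaining lags stay at or below 0.14.
The dominant spike at lag 6 indicates a seasonal period of 6.

6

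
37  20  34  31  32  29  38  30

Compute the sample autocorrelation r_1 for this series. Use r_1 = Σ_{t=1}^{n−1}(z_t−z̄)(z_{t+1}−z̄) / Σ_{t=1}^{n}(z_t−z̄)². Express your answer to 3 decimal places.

Mean z̄ = (37 + 20 + 34 + 31 + 32 + 29 + 38 + 30)/8 = 31.3750
Σ(z_t−z̄)(z_{t+1}−z̄) = (-63.9844) + (-29.8594) + (-0.9844) + (-0.2344) + (-1.4844) + (-15.7344) + (-9.1094) = -121.3906
Denominator Σ(z_t−z̄)² = 219.8750
r_1 = -121.3906 / 219.8750 = -0.552

-0.552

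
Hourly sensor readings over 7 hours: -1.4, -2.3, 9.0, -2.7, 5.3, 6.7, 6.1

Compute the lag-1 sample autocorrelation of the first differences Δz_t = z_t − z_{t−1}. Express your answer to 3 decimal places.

-0.740

First differences Δz: -0.9, 11.3, -11.7, 8.0, 1.4, -0.6
Mean of differences = 1.2500
Numerator Σ(Δz_t−Δz̄)(Δz_{t+1}−Δz̄) = -238.4325
Denominator Σ(Δz_t−Δz̄)² = 322.3350
r_1(Δz) = -238.4325 / 322.3350 = -0.740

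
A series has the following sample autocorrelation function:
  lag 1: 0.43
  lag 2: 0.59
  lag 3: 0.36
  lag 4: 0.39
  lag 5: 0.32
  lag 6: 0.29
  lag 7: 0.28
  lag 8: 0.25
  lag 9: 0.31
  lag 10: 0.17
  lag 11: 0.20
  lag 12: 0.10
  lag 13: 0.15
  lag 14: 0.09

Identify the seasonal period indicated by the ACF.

2

The largest autocorrelation is r_2 = 0.59; the remaining lags stay at or below 0.43.
The dominant spike at lag 2 indicates a seasonal period of 2.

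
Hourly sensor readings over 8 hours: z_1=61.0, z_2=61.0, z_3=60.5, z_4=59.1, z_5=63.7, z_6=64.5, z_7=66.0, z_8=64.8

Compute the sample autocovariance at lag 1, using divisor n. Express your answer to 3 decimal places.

3.179

Mean z̄ = (61.0 + 61.0 + 60.5 + 59.1 + 63.7 + 64.5 + 66.0 + 64.8)/8 = 62.5750
Deviations: -1.5750, -1.5750, -2.0750, -3.4750, 1.1250, 1.9250, 3.4250, 2.2250
Σ_{t=1}^{7}(z_t−z̄)(z_{t+1}−z̄) = 25.4294
γ_1 = 25.4294 / 8 = 3.179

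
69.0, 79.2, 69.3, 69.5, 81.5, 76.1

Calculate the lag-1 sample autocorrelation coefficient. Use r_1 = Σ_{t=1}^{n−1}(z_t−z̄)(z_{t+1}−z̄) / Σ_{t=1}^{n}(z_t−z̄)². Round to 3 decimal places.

-0.307

Mean z̄ = (69.0 + 79.2 + 69.3 + 69.5 + 81.5 + 76.1)/6 = 74.1000
Deviations from mean: -5.1000, 5.1000, -4.8000, -4.6000, 7.4000, 2.0000
Σ(z_t−z̄)(z_{t+1}−z̄) = (-26.0100) + (-24.4800) + (22.0800) + (-34.0400) + (14.8000) = -47.6500
Denominator Σ(z_t−z̄)² = 154.9800
r_1 = -47.6500 / 154.9800 = -0.307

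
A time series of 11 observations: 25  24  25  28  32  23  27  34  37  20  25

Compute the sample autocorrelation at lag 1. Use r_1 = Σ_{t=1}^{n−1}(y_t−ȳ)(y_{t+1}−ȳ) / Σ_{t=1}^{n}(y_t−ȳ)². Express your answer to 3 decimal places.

0.027

Mean ȳ = (25 + 24 + 25 + 28 + 32 + 23 + 27 + 34 + 37 + 20 + 25)/11 = 27.2727
Numerator Σ_{t=1}^{10}(y_t−ȳ)(y_{t+1}−ȳ) = 7.0165
Denominator Σ(y_t−ȳ)² = 260.1818
r_1 = 7.0165 / 260.1818 = 0.027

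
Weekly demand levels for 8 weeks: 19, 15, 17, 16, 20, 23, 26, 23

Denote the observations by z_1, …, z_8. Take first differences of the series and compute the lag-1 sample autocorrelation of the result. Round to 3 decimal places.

-0.140

First differences Δz: -4, 2, -1, 4, 3, 3, -3
Mean of differences = 0.5714
Numerator Σ(Δz_t−Δz̄)(Δz_{t+1}−Δz̄) = -8.6122
Denominator Σ(Δz_t−Δz̄)² = 61.7143
r_1(Δz) = -8.6122 / 61.7143 = -0.140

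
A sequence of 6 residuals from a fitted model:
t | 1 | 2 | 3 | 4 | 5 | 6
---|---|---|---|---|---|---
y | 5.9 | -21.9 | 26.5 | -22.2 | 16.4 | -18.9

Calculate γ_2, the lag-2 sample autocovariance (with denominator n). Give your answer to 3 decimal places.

Mean ȳ = (5.9 − 21.9 + 26.5 − 22.2 + 16.4 − 18.9)/6 = -2.3667
Deviations: 8.2667, -19.5333, 28.8667, -19.8333, 18.7667, -16.5333
Σ_{t=1}^{4}(y_t−ȳ)(y_{t+2}−ȳ) = 1495.6844
γ_2 = 1495.6844 / 6 = 249.281

249.281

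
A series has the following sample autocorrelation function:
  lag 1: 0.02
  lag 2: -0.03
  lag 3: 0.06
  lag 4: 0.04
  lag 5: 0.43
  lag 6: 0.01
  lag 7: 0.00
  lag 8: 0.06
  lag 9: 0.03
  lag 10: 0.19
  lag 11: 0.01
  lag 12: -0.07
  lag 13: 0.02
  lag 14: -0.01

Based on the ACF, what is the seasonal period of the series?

5

The largest autocorrelation is r_5 = 0.43, with a weaker echo at lag 10 (0.19); the remaining lags stay at or below 0.06.
The dominant spike at lag 5 indicates a seasonal period of 5.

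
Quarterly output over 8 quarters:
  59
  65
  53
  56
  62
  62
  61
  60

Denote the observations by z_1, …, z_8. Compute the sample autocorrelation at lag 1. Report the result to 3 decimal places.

-0.144

Mean z̄ = (59 + 65 + 53 + 56 + 62 + 62 + 61 + 60)/8 = 59.7500
Deviations from mean: -0.7500, 5.2500, -6.7500, -3.7500, 2.2500, 2.2500, 1.2500, 0.2500
Σ(z_t−z̄)(z_{t+1}−z̄) = (-3.9375) + (-35.4375) + (25.3125) + (-8.4375) + (5.0625) + (2.8125) + (0.3125) = -14.3125
Denominator Σ(z_t−z̄)² = 99.5000
r_1 = -14.3125 / 99.5000 = -0.144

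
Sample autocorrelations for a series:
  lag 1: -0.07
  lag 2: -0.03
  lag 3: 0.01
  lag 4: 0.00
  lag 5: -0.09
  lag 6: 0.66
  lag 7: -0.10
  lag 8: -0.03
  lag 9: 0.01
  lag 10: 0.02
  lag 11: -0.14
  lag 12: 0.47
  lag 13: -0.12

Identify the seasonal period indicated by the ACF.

The largest autocorrelation is r_6 = 0.66, with a weaker echo at lag 12 (0.47); the remaining lags stay at or below 0.02.
The dominant spike at lag 6 indicates a seasonal period of 6.

6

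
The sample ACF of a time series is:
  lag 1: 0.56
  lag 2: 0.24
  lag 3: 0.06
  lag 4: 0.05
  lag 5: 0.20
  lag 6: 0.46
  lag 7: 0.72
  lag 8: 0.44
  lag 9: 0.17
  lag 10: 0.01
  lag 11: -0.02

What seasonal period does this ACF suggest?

7

The largest autocorrelation is r_7 = 0.72; the remaining lags stay at or below 0.56. The elevated value at lag 1 (0.56), dropping to 0.24 at lag 2, reflects decaying short-term dependence rather than seasonality.
The dominant spike at lag 7 indicates a seasonal period of 7.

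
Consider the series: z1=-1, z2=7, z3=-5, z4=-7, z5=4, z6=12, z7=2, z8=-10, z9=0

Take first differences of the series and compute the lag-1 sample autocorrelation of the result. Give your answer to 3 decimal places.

-0.113

First differences Δz: 8, -12, -2, 11, 8, -10, -12, 10
Mean of differences = 0.1250
Numerator Σ(Δz_t−Δz̄)(Δz_{t+1}−Δz̄) = -83.8906
Denominator Σ(Δz_t−Δz̄)² = 740.8750
r_1(Δz) = -83.8906 / 740.8750 = -0.113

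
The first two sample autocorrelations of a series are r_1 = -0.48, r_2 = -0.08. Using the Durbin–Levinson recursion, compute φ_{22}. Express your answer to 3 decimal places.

-0.403

φ_{22} = (r_2 − r_1²) / (1 − r_1²)
r_1² = (-0.48)² = 0.2304
Numerator = -0.08 − 0.2304 = -0.3104; denominator = 1 − 0.2304 = 0.7696
φ_{22} = -0.3104 / 0.7696 = -0.403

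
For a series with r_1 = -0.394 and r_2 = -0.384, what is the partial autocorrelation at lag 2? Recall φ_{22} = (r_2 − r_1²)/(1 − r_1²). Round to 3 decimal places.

φ_{22} = (r_2 − r_1²) / (1 − r_1²)
r_1² = (-0.394)² = 0.155236
Numerator = -0.384 − 0.1552 = -0.5392; denominator = 1 − 0.1552 = 0.8448
φ_{22} = -0.5392 / 0.8448 = -0.638

-0.638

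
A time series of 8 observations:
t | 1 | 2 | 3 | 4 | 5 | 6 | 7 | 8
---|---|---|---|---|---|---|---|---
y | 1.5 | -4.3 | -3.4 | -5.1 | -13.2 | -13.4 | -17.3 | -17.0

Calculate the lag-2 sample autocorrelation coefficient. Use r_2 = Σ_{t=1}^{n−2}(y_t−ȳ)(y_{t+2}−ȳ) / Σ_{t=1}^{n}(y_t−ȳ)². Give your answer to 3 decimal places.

Mean ȳ = (1.5 − 4.3 − 3.4 − 5.1 − 13.2 − 13.4 − 17.3 − 17.0)/8 = -9.0250
Deviations from mean: 10.5250, 4.7250, 5.6250, 3.9250, -4.1750, -4.3750, -8.2750, -7.9750
Numerator Σ_{t=1}^{6}(y_t−ȳ)(y_{t+2}−ȳ) = 106.5313
Denominator Σ(y_t−ȳ)² = 348.7950
r_2 = 106.5313 / 348.7950 = 0.305

0.305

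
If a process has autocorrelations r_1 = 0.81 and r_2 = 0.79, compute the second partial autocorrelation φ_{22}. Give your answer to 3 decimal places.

φ_{22} = (r_2 − r_1²) / (1 − r_1²)
r_1² = (0.81)² = 0.6561
Numerator = 0.79 − 0.6561 = 0.1339; denominator = 1 − 0.6561 = 0.3439
φ_{22} = 0.1339 / 0.3439 = 0.389

0.389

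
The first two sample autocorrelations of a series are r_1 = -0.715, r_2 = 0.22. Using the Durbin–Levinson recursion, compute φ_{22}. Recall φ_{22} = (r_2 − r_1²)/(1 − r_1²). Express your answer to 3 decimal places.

φ_{22} = (r_2 − r_1²) / (1 − r_1²)
r_1² = (-0.715)² = 0.511225
Numerator = 0.22 − 0.5112 = -0.2912; denominator = 1 − 0.5112 = 0.4888
φ_{22} = -0.2912 / 0.4888 = -0.596

-0.596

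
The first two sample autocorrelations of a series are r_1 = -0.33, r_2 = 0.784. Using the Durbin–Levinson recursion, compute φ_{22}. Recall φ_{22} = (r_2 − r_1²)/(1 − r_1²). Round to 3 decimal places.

φ_{22} = (r_2 − r_1²) / (1 − r_1²)
r_1² = (-0.33)² = 0.1089
Numerator = 0.784 − 0.1089 = 0.6751; denominator = 1 − 0.1089 = 0.8911
φ_{22} = 0.6751 / 0.8911 = 0.758

0.758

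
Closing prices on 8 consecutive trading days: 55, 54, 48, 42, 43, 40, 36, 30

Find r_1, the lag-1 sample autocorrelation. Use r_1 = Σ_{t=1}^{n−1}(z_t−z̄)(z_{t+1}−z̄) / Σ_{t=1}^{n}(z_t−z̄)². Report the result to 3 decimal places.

0.564

Mean z̄ = (55 + 54 + 48 + 42 + 43 + 40 + 36 + 30)/8 = 43.5000
Deviations from mean: 11.5000, 10.5000, 4.5000, -1.5000, -0.5000, -3.5000, -7.5000, -13.5000
Σ(z_t−z̄)(z_{t+1}−z̄) = (120.7500) + (47.2500) + (-6.7500) + (0.7500) + (1.7500) + (26.2500) + (101.2500) = 291.2500
Denominator Σ(z_t−z̄)² = 516.0000
r_1 = 291.2500 / 516.0000 = 0.564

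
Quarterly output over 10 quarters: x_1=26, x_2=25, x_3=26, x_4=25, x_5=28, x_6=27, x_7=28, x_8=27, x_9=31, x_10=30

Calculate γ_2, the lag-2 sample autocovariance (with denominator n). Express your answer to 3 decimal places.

0.912

Mean x̄ = (26 + 25 + 26 + 25 + 28 + 27 + 28 + 27 + 31 + 30)/10 = 27.3000
Σ_{t=1}^{8}(x_t−x̄)(x_{t+2}−x̄) = 9.1200
γ_2 = 9.1200 / 10 = 0.912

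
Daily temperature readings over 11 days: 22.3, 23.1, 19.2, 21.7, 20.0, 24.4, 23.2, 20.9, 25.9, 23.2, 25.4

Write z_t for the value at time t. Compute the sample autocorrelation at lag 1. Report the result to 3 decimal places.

Mean z̄ = (22.3 + 23.1 + 19.2 + 21.7 + 20.0 + 24.4 + 23.2 + 20.9 + 25.9 + 23.2 + 25.4)/11 = 22.6636
Numerator Σ_{t=1}^{10}(z_t−z̄)(z_{t+1}−z̄) = -2.9095
Denominator Σ(z_t−z̄)² = 45.0055
r_1 = -2.9095 / 45.0055 = -0.065

-0.065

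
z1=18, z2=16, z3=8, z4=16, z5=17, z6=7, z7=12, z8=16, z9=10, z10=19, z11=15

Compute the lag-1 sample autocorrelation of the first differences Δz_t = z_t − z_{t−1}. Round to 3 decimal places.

First differences Δz: -2, -8, 8, 1, -10, 5, 4, -6, 9, -4
Mean of differences = -0.3000
Numerator Σ(Δz_t−Δz̄)(Δz_{t+1}−Δz̄) = -193.1900
Denominator Σ(Δz_t−Δz̄)² = 406.1000
r_1(Δz) = -193.1900 / 406.1000 = -0.476

-0.476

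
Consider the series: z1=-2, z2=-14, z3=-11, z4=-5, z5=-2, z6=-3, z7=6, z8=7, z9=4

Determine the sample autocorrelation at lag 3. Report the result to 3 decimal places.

Mean z̄ = (-2 − 14 − 11 − 5 − 2 − 3 + 6 + 7 + 4)/9 = -2.2222
Numerator Σ_{t=1}^{6}(z_t−z̄)(z_{t+3}−z̄) = -22.0370
Denominator Σ(z_t−z̄)² = 415.5556
r_3 = -22.0370 / 415.5556 = -0.053

-0.053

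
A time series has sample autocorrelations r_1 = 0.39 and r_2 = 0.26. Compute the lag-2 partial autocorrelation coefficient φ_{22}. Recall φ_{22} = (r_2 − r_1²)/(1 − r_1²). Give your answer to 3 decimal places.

φ_{22} = (r_2 − r_1²) / (1 − r_1²)
r_1² = (0.39)² = 0.1521
Numerator = 0.26 − 0.1521 = 0.1079; denominator = 1 − 0.1521 = 0.8479
φ_{22} = 0.1079 / 0.8479 = 0.127

0.127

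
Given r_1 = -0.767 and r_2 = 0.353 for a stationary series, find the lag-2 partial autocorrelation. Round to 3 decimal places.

φ_{22} = (r_2 − r_1²) / (1 − r_1²)
r_1² = (-0.767)² = 0.588289
Numerator = 0.353 − 0.5883 = -0.2353; denominator = 1 − 0.5883 = 0.4117
φ_{22} = -0.2353 / 0.4117 = -0.571

-0.571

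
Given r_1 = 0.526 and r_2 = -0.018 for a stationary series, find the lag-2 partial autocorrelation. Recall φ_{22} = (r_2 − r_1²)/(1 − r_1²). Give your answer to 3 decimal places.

φ_{22} = (r_2 − r_1²) / (1 − r_1²)
r_1² = (0.526)² = 0.276676
Numerator = -0.018 − 0.2767 = -0.2947; denominator = 1 − 0.2767 = 0.7233
φ_{22} = -0.2947 / 0.7233 = -0.407

-0.407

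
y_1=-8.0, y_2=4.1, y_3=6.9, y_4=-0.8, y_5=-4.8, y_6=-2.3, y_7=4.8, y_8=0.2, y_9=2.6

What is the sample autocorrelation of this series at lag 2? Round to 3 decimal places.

Mean ȳ = (-8.0 + 4.1 + 6.9 − 0.8 − 4.8 − 2.3 + 4.8 + 0.2 + 2.6)/9 = 0.3000
Σ(y_t−ȳ)(y_{t+2}−ȳ) = (-54.7800) + (-4.1800) + (-33.6600) + (2.8600) + (-22.9500) + (0.2600) + (10.3500) = -102.1000
Denominator Σ(y_t−ȳ)² = 186.4200
r_2 = -102.1000 / 186.4200 = -0.548

-0.548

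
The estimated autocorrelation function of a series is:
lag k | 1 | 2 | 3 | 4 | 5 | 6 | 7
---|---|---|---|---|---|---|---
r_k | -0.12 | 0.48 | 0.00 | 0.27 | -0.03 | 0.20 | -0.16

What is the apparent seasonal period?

2

The largest autocorrelation is r_2 = 0.48, with weaker echoes at lags 4 (0.27) and 6 (0.20); the remaining lags stay at or below 0.00.
The dominant spike at lag 2 indicates a seasonal period of 2.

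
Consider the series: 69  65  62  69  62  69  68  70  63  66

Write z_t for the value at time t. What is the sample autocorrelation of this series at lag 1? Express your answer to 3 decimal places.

Mean z̄ = (69 + 65 + 62 + 69 + 62 + 69 + 68 + 70 + 63 + 66)/10 = 66.3000
Numerator Σ_{t=1}^{9}(z_t−z̄)(z_{t+1}−z̄) = -33.0900
Denominator Σ(z_t−z̄)² = 88.1000
r_1 = -33.0900 / 88.1000 = -0.376

-0.376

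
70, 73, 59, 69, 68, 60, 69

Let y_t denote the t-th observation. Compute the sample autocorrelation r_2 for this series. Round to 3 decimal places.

Mean ȳ = (70 + 73 + 59 + 69 + 68 + 60 + 69)/7 = 66.8571
Deviations from mean: 3.1429, 6.1429, -7.8571, 2.1429, 1.1429, -6.8571, 2.1429
Numerator Σ_{t=1}^{5}(y_t−ȳ)(y_{t+2}−ȳ) = -32.7551
Denominator Σ(y_t−ȳ)² = 166.8571
r_2 = -32.7551 / 166.8571 = -0.196

-0.196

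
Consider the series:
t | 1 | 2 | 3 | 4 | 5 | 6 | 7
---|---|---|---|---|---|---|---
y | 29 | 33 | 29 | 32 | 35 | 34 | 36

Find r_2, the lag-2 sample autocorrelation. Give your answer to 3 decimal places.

0.248

Mean ȳ = (29 + 33 + 29 + 32 + 35 + 34 + 36)/7 = 32.5714
Deviations from mean: -3.5714, 0.4286, -3.5714, -0.5714, 2.4286, 1.4286, 3.4286
Σ(y_t−ȳ)(y_{t+2}−ȳ) = (12.7551) + (-0.2449) + (-8.6735) + (-0.8163) + (8.3265) = 11.3469
Denominator Σ(y_t−ȳ)² = 45.7143
r_2 = 11.3469 / 45.7143 = 0.248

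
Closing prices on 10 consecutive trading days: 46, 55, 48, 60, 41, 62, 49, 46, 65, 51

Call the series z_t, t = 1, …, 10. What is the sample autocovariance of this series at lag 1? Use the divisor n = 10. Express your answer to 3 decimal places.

-36.609

Mean z̄ = (46 + 55 + 48 + 60 + 41 + 62 + 49 + 46 + 65 + 51)/10 = 52.3000
Σ_{t=1}^{9}(z_t−z̄)(z_{t+1}−z̄) = -366.0900
γ_1 = -366.0900 / 10 = -36.609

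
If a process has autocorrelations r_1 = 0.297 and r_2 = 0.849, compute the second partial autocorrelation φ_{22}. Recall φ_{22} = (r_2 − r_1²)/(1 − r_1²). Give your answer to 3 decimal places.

0.834

φ_{22} = (r_2 − r_1²) / (1 − r_1²)
r_1² = (0.297)² = 0.088209
Numerator = 0.849 − 0.0882 = 0.7608; denominator = 1 − 0.0882 = 0.9118
φ_{22} = 0.7608 / 0.9118 = 0.834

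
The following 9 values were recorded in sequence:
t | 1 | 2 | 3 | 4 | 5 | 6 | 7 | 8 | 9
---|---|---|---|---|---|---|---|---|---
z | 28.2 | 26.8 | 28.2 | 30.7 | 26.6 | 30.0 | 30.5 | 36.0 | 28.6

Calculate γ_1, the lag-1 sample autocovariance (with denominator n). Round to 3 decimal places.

Mean z̄ = (28.2 + 26.8 + 28.2 + 30.7 + 26.6 + 30.0 + 30.5 + 36.0 + 28.6)/9 = 29.5111
Σ_{t=1}^{8}(z_t−z̄)(z_{t+1}−z̄) = 1.6543
γ_1 = 1.6543 / 9 = 0.184

0.184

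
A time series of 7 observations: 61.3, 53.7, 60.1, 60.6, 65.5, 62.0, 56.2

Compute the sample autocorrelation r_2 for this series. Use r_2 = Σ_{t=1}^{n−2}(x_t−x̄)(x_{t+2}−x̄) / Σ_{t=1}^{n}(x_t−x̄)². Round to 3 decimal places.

Mean x̄ = (61.3 + 53.7 + 60.1 + 60.6 + 65.5 + 62.0 + 56.2)/7 = 59.9143
Deviations from mean: 1.3857, -6.2143, 0.1857, 0.6857, 5.5857, 2.0857, -3.7143
Σ(x_t−x̄)(x_{t+2}−x̄) = (0.2573) + (-4.2612) + (1.0373) + (1.4302) + (-20.7469) = -22.2833
Denominator Σ(x_t−x̄)² = 90.3886
r_2 = -22.2833 / 90.3886 = -0.247

-0.247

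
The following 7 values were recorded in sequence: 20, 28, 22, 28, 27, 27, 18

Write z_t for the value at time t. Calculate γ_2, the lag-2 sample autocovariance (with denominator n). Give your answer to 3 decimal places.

1.487

Mean z̄ = (20 + 28 + 22 + 28 + 27 + 27 + 18)/7 = 24.2857
Σ_{t=1}^{5}(z_t−z̄)(z_{t+2}−z̄) = 10.4082
γ_2 = 10.4082 / 7 = 1.487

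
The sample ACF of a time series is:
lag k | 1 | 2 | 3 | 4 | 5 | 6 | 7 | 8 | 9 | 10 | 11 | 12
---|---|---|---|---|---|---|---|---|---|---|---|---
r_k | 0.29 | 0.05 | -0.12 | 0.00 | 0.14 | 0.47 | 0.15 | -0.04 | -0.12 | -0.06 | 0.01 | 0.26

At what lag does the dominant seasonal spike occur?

6

The largest autocorrelation is r_6 = 0.47; the remaining lags stay at or below 0.29. The elevated value at lag 1 (0.29), dropping to 0.05 at lag 2, reflects decaying short-term dependence rather than seasonality.
The dominant spike at lag 6 indicates a seasonal period of 6.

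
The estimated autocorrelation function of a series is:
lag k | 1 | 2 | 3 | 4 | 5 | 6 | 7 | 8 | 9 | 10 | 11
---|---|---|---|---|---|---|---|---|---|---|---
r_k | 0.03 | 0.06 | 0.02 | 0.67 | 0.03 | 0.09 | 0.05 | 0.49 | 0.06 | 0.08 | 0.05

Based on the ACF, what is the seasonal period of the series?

The largest autocorrelation is r_4 = 0.67, with a weaker echo at lag 8 (0.49); the remaining lags stay at or below 0.09.
The dominant spike at lag 4 indicates a seasonal period of 4.

4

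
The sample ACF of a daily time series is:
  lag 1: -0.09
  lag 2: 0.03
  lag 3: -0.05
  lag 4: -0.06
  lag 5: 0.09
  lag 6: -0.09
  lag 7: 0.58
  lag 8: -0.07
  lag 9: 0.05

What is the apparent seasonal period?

The largest autocorrelation is r_7 = 0.58; the remaining lags stay at or below 0.09.
The dominant spike at lag 7 indicates a seasonal period of 7.

7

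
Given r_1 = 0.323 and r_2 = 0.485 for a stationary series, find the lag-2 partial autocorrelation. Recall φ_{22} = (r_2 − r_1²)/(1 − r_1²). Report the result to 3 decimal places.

φ_{22} = (r_2 − r_1²) / (1 − r_1²)
r_1² = (0.323)² = 0.104329
Numerator = 0.485 − 0.1043 = 0.3807; denominator = 1 − 0.1043 = 0.8957
φ_{22} = 0.3807 / 0.8957 = 0.425

0.425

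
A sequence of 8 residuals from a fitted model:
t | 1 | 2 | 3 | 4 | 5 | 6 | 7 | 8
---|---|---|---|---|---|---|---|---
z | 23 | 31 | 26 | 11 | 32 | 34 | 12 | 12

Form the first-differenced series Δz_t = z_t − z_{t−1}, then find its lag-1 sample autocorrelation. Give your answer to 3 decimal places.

-0.256

First differences Δz: 8, -5, -15, 21, 2, -22, 0
Mean of differences = -1.5714
Numerator Σ(Δz_t−Δz̄)(Δz_{t+1}−Δz̄) = -314.3265
Denominator Σ(Δz_t−Δz̄)² = 1225.7143
r_1(Δz) = -314.3265 / 1225.7143 = -0.256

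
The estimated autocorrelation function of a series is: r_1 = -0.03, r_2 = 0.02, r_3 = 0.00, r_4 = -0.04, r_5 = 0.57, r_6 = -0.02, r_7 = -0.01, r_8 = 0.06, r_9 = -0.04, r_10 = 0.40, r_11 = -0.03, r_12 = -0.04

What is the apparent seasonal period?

5

The largest autocorrelation is r_5 = 0.57, with a weaker echo at lag 10 (0.40); the remaining lags stay at or below 0.06.
The dominant spike at lag 5 indicates a seasonal period of 5.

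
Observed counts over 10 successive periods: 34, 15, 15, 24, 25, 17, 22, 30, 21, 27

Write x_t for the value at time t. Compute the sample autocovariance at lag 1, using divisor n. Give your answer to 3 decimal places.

-6.500

Mean x̄ = (34 + 15 + 15 + 24 + 25 + 17 + 22 + 30 + 21 + 27)/10 = 23.0000
Σ_{t=1}^{9}(x_t−x̄)(x_{t+1}−x̄) = -65.0000
γ_1 = -65.0000 / 10 = -6.500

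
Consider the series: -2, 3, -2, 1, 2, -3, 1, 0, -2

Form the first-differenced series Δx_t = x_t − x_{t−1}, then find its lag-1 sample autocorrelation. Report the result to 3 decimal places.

First differences Δx: 5, -5, 3, 1, -5, 4, -1, -2
Mean of differences = 0.0000
Numerator Σ(Δx_t−Δx̄)(Δx_{t+1}−Δx̄) = -64.0000
Denominator Σ(Δx_t−Δx̄)² = 106.0000
r_1(Δx) = -64.0000 / 106.0000 = -0.604

-0.604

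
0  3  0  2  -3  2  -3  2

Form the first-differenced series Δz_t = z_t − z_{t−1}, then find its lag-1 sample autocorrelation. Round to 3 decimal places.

First differences Δz: 3, -3, 2, -5, 5, -5, 5
Mean of differences = 0.2857
Numerator Σ(Δz_t−Δz̄)(Δz_{t+1}−Δz̄) = -98.3673
Denominator Σ(Δz_t−Δz̄)² = 121.4286
r_1(Δz) = -98.3673 / 121.4286 = -0.810

-0.810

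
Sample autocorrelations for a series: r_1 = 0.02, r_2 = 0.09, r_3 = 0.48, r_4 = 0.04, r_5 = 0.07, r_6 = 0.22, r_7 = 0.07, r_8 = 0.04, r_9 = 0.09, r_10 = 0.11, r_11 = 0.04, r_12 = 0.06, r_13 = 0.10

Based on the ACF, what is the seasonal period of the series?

The largest autocorrelation is r_3 = 0.48, with a weaker echo at lag 6 (0.22); the remaining lags stay at or below 0.11.
The dominant spike at lag 3 indicates a seasonal period of 3.

3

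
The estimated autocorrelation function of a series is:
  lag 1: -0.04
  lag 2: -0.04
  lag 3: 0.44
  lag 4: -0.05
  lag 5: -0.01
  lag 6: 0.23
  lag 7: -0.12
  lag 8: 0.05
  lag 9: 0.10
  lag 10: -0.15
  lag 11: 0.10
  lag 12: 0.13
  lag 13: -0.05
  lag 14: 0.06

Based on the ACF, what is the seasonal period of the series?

The largest autocorrelation is r_3 = 0.44, with a weaker echo at lag 6 (0.23); the remaining lags stay at or below 0.13.
The dominant spike at lag 3 indicates a seasonal period of 3.

3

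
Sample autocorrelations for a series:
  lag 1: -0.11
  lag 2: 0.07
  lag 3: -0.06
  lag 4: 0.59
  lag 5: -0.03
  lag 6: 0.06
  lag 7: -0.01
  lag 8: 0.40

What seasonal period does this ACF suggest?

4

The largest autocorrelation is r_4 = 0.59, with a weaker echo at lag 8 (0.40); the remaining lags stay at or below 0.07.
The dominant spike at lag 4 indicates a seasonal period of 4.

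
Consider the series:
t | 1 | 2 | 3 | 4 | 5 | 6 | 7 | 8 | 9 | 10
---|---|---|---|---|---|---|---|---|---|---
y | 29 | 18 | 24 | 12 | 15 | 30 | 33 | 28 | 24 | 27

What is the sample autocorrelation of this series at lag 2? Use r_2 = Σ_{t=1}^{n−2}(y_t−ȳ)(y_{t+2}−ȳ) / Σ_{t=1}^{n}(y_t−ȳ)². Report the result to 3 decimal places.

Mean ȳ = (29 + 18 + 24 + 12 + 15 + 30 + 33 + 28 + 24 + 27)/10 = 24.0000
Numerator Σ_{t=1}^{8}(y_t−ȳ)(y_{t+2}−ȳ) = -45.0000
Denominator Σ(y_t−ȳ)² = 428.0000
r_2 = -45.0000 / 428.0000 = -0.105

-0.105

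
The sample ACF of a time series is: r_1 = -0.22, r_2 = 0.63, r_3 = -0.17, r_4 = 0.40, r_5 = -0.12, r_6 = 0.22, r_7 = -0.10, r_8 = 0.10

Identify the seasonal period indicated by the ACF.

2

The largest autocorrelation is r_2 = 0.63, with weaker echoes at lags 4 (0.40) and 6 (0.22); the remaining lags stay at or below 0.10.
The dominant spike at lag 2 indicates a seasonal period of 2.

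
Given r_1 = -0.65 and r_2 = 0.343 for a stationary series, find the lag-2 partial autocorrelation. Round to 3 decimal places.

φ_{22} = (r_2 − r_1²) / (1 − r_1²)
r_1² = (-0.65)² = 0.4225
Numerator = 0.343 − 0.4225 = -0.0795; denominator = 1 − 0.4225 = 0.5775
φ_{22} = -0.0795 / 0.5775 = -0.138

-0.138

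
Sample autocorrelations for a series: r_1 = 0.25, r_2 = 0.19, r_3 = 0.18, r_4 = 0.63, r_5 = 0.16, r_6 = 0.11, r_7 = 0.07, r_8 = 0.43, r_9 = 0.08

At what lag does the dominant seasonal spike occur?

The largest autocorrelation is r_4 = 0.63, with a weaker echo at lag 8 (0.43); the remaining lags stay at or below 0.25. The elevated value at lag 1 (0.25), dropping to 0.19 at lag 2, reflects decaying short-term dependence rather than seasonality.
The dominant spike at lag 4 indicates a seasonal period of 4.

4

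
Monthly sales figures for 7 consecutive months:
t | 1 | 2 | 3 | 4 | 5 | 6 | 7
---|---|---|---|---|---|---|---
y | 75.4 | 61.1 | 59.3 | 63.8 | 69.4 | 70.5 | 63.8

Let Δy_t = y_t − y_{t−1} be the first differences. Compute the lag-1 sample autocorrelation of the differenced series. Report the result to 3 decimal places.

0.198

First differences Δy: -14.3, -1.8, 4.5, 5.6, 1.1, -6.7
Mean of differences = -1.9333
Numerator Σ(Δy_t−Δȳ)(Δy_{t+1}−Δȳ) = 56.0656
Denominator Σ(Δy_t−Δȳ)² = 283.0133
r_1(Δy) = 56.0656 / 283.0133 = 0.198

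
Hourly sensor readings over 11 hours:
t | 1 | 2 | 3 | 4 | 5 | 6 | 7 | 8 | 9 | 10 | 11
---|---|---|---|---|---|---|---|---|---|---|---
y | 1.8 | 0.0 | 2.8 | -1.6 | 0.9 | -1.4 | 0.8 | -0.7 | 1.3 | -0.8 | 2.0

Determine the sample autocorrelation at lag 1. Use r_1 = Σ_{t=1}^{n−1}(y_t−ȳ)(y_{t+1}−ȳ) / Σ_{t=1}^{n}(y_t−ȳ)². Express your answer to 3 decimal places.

Mean ȳ = (1.8 + 0.0 + 2.8 − 1.6 + 0.9 − 1.4 + 0.8 − 0.7 + 1.3 − 0.8 + 2.0)/11 = 0.4636
Numerator Σ_{t=1}^{10}(y_t−ȳ)(y_{t+1}−ȳ) = -13.2277
Denominator Σ(y_t−ȳ)² = 21.5055
r_1 = -13.2277 / 21.5055 = -0.615

-0.615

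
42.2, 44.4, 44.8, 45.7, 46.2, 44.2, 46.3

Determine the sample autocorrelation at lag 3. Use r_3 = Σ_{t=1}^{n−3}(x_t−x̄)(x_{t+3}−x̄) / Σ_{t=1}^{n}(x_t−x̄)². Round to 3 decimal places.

Mean x̄ = (42.2 + 44.4 + 44.8 + 45.7 + 46.2 + 44.2 + 46.3)/7 = 44.8286
Σ(x_t−x̄)(x_{t+3}−x̄) = (-2.2906) + (-0.5878) + (0.0180) + (1.2822) = -1.5782
Denominator Σ(x_t−x̄)² = 12.2943
r_3 = -1.5782 / 12.2943 = -0.128

-0.128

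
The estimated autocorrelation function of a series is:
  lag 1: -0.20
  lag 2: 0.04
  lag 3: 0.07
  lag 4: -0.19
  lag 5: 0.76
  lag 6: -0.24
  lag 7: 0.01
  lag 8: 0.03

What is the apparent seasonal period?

5

The largest autocorrelation is r_5 = 0.76; the remaining lags stay at or below 0.07.
The dominant spike at lag 5 indicates a seasonal period of 5.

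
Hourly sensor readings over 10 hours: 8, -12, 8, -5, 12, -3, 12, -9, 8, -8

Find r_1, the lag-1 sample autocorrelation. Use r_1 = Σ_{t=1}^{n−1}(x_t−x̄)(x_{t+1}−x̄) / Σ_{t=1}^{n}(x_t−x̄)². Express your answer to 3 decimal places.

-0.786

Mean x̄ = (8 − 12 + 8 − 5 + 12 − 3 + 12 − 9 + 8 − 8)/10 = 1.1000
Numerator Σ_{t=1}^{9}(x_t−x̄)(x_{t+1}−x̄) = -621.3100
Denominator Σ(x_t−x̄)² = 790.9000
r_1 = -621.3100 / 790.9000 = -0.786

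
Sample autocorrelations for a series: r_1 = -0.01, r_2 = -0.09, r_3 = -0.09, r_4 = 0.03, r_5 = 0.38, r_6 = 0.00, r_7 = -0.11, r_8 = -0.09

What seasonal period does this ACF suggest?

The largest autocorrelation is r_5 = 0.38; the remaining lags stay at or below 0.03.
The dominant spike at lag 5 indicates a seasonal period of 5.

5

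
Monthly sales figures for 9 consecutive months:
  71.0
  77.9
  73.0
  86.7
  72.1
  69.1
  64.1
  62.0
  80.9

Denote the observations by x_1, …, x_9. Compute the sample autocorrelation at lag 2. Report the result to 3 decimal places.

Mean x̄ = (71.0 + 77.9 + 73.0 + 86.7 + 72.1 + 69.1 + 64.1 + 62.0 + 80.9)/9 = 72.9778
Numerator Σ_{t=1}^{7}(x_t−x̄)(x_{t+2}−x̄) = -5.7010
Denominator Σ(x_t−x̄)² = 494.3356
r_2 = -5.7010 / 494.3356 = -0.012

-0.012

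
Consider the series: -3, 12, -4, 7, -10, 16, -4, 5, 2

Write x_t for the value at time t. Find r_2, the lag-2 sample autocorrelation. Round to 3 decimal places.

0.592

Mean x̄ = (-3 + 12 − 4 + 7 − 10 + 16 − 4 + 5 + 2)/9 = 2.3333
Σ(x_t−x̄)(x_{t+2}−x̄) = (33.7778) + (45.1111) + (78.1111) + (63.7778) + (78.1111) + (36.4444) + (2.1111) = 337.4444
Denominator Σ(x_t−x̄)² = 570.0000
r_2 = 337.4444 / 570.0000 = 0.592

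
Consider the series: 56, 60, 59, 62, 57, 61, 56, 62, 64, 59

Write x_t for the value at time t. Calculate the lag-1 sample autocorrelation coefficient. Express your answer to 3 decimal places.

-0.283

Mean x̄ = (56 + 60 + 59 + 62 + 57 + 61 + 56 + 62 + 64 + 59)/10 = 59.6000
Numerator Σ_{t=1}^{9}(x_t−x̄)(x_{t+1}−x̄) = -18.7600
Denominator Σ(x_t−x̄)² = 66.4000
r_1 = -18.7600 / 66.4000 = -0.283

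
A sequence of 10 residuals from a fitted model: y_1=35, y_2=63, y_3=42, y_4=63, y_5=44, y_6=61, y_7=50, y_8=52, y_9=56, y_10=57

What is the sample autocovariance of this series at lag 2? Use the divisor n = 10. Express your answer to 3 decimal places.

47.782

Mean ȳ = (35 + 63 + 42 + 63 + 44 + 61 + 50 + 52 + 56 + 57)/10 = 52.3000
Σ_{t=1}^{8}(y_t−ȳ)(y_{t+2}−ȳ) = 477.8200
γ_2 = 477.8200 / 10 = 47.782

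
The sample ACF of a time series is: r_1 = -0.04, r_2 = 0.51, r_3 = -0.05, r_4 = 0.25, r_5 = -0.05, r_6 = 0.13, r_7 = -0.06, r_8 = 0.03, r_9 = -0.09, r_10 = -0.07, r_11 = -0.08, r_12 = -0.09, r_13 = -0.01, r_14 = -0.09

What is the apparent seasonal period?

2

The largest autocorrelation is r_2 = 0.51, with a weaker echo at lag 4 (0.25); the remaining lags stay at or below 0.13.
The dominant spike at lag 2 indicates a seasonal period of 2.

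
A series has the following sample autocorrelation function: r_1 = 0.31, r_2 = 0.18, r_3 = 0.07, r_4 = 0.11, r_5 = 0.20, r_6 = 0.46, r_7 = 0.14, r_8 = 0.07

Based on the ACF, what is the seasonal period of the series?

6

The largest autocorrelation is r_6 = 0.46; the remaining lags stay at or below 0.31. The elevated value at lag 1 (0.31), dropping to 0.18 at lag 2, reflects decaying short-term dependence rather than seasonality.
The dominant spike at lag 6 indicates a seasonal period of 6.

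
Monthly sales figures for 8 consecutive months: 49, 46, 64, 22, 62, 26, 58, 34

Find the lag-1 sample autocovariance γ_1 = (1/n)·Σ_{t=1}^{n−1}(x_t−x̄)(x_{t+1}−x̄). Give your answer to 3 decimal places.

Mean x̄ = (49 + 46 + 64 + 22 + 62 + 26 + 58 + 34)/8 = 45.1250
Σ_{t=1}^{7}(x_t−x̄)(x_{t+1}−x̄) = -1519.0156
γ_1 = -1519.0156 / 8 = -189.877

-189.877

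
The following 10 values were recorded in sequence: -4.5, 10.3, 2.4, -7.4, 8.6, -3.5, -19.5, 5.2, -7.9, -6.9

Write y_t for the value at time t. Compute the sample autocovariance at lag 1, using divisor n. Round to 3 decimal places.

Mean ȳ = (-4.5 + 10.3 + 2.4 − 7.4 + 8.6 − 3.5 − 19.5 + 5.2 − 7.9 − 6.9)/10 = -2.3200
Σ_{t=1}^{9}(y_t−ȳ)(y_{t+1}−ȳ) = -185.6084
γ_1 = -185.6084 / 10 = -18.561

-18.561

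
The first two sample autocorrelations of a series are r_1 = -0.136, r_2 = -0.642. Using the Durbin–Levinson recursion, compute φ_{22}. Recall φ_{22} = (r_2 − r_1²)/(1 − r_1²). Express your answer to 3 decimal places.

φ_{22} = (r_2 − r_1²) / (1 − r_1²)
r_1² = (-0.136)² = 0.018496
Numerator = -0.642 − 0.0185 = -0.6605; denominator = 1 − 0.0185 = 0.9815
φ_{22} = -0.6605 / 0.9815 = -0.673

-0.673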